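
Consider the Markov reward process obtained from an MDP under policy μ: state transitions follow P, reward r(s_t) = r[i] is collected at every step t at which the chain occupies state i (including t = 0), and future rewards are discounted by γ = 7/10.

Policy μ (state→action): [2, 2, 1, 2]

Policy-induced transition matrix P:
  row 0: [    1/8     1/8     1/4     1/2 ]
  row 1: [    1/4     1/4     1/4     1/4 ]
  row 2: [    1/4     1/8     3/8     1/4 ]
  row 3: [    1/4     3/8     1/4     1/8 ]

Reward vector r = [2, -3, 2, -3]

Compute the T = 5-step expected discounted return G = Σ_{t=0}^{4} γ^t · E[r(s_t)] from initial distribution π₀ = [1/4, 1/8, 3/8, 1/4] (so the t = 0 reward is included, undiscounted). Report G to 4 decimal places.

t=0: π = [0.2500, 0.1250, 0.3750, 0.2500], E[r] = 0.1250, γ^t·E[r] = 0.125000, running G = 0.125000
t=1: π = [0.2188, 0.2031, 0.2969, 0.2813], E[r] = -0.4219, γ^t·E[r] = -0.295313, running G = -0.170313
t=2: π = [0.2227, 0.2207, 0.2871, 0.2695], E[r] = -0.4512, γ^t·E[r] = -0.221074, running G = -0.391387
t=3: π = [0.2222, 0.2200, 0.2859, 0.2720], E[r] = -0.4597, γ^t·E[r] = -0.157683, running G = -0.549070
t=4: π = [0.2222, 0.2205, 0.2857, 0.2715], E[r] = -0.4602, γ^t·E[r] = -0.110488, running G = -0.659557

G = -0.6596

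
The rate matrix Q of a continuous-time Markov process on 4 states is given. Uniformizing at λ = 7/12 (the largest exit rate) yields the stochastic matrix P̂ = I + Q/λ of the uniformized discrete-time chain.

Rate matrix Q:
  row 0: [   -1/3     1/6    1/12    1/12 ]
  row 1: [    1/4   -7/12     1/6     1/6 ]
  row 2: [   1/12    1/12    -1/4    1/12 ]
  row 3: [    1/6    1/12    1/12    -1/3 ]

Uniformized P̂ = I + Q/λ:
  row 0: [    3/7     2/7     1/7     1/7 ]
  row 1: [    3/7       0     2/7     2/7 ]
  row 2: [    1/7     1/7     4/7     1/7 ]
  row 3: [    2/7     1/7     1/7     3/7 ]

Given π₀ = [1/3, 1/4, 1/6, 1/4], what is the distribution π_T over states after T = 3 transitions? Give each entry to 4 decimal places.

π = [0.3171, 0.1645, 0.2838, 0.2347]

t=0: π = [0.3333, 0.2500, 0.1667, 0.2500]
t=1: π = [0.3452, 0.1548, 0.2500, 0.2500]
t=2: π = [0.3214, 0.1701, 0.2721, 0.2364]
t=3: π = [0.3171, 0.1645, 0.2838, 0.2347]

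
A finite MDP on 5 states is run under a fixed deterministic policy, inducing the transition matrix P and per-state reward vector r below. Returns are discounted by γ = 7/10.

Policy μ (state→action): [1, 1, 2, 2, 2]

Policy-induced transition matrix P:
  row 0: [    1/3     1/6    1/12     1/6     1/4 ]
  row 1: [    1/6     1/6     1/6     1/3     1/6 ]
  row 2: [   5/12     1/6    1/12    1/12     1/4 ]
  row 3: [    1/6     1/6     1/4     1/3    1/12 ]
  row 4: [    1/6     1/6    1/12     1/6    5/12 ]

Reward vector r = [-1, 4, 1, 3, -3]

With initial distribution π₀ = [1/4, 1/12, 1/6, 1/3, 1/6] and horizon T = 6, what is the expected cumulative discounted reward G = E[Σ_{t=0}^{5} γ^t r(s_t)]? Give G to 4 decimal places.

t=0: π = [0.2500, 0.0833, 0.1667, 0.3333, 0.1667], E[r] = 0.7500, γ^t·E[r] = 0.750000, running G = 0.750000
t=1: π = [0.2500, 0.1667, 0.1458, 0.2222, 0.2153], E[r] = 0.5833, γ^t·E[r] = 0.408333, running G = 1.158333
t=2: π = [0.2448, 0.1667, 0.1343, 0.2193, 0.2350], E[r] = 0.5093, γ^t·E[r] = 0.249537, running G = 1.407870
t=3: π = [0.2410, 0.1667, 0.1338, 0.2198, 0.2387], E[r] = 0.5027, γ^t·E[r] = 0.172426, running G = 1.580297
t=4: π = [0.2403, 0.1667, 0.1339, 0.2199, 0.2393], E[r] = 0.5023, γ^t·E[r] = 0.120590, running G = 1.700887
t=5: π = [0.2402, 0.1667, 0.1339, 0.2199, 0.2393], E[r] = 0.5022, γ^t·E[r] = 0.084405, running G = 1.785292

G = 1.7853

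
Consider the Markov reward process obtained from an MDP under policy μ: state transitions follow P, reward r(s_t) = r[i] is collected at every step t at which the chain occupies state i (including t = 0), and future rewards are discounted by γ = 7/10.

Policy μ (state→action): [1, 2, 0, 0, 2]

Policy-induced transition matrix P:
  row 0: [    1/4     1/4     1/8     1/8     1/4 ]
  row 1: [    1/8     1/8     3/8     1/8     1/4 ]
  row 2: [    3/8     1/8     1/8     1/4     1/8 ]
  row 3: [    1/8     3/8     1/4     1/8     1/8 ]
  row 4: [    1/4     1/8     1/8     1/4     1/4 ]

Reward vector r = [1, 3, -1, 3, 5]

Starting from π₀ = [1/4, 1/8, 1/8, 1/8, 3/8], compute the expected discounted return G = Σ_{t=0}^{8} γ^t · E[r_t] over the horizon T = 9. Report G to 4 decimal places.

G = 7.5999

t=0: π = [0.2500, 0.1250, 0.1250, 0.1250, 0.3750], E[r] = 2.7500, γ^t·E[r] = 2.750000, running G = 2.750000
t=1: π = [0.2344, 0.1875, 0.1719, 0.1875, 0.2188], E[r] = 2.2813, γ^t·E[r] = 1.596875, running G = 4.346875
t=2: π = [0.2246, 0.2012, 0.1953, 0.1738, 0.2051], E[r] = 2.1797, γ^t·E[r] = 1.068047, running G = 5.414922
t=3: π = [0.2275, 0.1965, 0.1970, 0.1750, 0.2039], E[r] = 2.1646, γ^t·E[r] = 0.742441, running G = 6.157363
t=4: π = [0.2282, 0.1972, 0.1960, 0.1751, 0.2035], E[r] = 2.1666, γ^t·E[r] = 0.520192, running G = 6.677555
t=5: π = [0.2280, 0.1973, 0.1962, 0.1749, 0.2036], E[r] = 2.1665, γ^t·E[r] = 0.364129, running G = 7.041684
t=6: π = [0.2280, 0.1972, 0.1962, 0.1750, 0.2036], E[r] = 2.1665, γ^t·E[r] = 0.254882, running G = 7.296566
t=7: π = [0.2280, 0.1972, 0.1962, 0.1750, 0.2036], E[r] = 2.1665, γ^t·E[r] = 0.178420, running G = 7.474987
t=8: π = [0.2280, 0.1972, 0.1962, 0.1750, 0.2036], E[r] = 2.1665, γ^t·E[r] = 0.124894, running G = 7.599880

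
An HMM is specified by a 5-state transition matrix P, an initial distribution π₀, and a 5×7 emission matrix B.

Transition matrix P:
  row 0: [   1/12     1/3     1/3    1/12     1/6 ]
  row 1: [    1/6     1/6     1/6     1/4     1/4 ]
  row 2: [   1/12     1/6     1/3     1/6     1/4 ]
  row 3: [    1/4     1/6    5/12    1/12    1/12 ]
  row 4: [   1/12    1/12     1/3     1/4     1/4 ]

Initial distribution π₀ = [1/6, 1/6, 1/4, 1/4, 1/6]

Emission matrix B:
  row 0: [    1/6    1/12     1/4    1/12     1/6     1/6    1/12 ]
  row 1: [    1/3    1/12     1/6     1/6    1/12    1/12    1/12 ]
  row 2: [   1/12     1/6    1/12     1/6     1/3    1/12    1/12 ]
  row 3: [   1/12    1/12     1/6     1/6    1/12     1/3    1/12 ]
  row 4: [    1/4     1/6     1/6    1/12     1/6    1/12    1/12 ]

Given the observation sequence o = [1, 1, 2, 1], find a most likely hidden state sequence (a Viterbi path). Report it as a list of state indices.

t=0: δ = [1.389e-02, 1.389e-02, 4.167e-02, 2.083e-02, 2.778e-02]  (obs o_0=1)
t=1: δ = [4.340e-04, 5.787e-04, 2.315e-03, 5.787e-04, 1.736e-03]  ψ = [3, 2, 2, 2, 2]  (obs o_1=1)
t=2: δ = [4.823e-05, 6.430e-05, 6.430e-05, 7.234e-05, 9.645e-05]  ψ = [2, 2, 2, 4, 2]  (obs o_2=2)
t=3: δ = [1.507e-06, 1.340e-06, 5.358e-06, 2.009e-06, 4.019e-06]  ψ = [3, 0, 4, 4, 4]  (obs o_3=1)
backtrack: best end state = 2; path = [2, 2, 4, 2]

path = [2, 2, 4, 2]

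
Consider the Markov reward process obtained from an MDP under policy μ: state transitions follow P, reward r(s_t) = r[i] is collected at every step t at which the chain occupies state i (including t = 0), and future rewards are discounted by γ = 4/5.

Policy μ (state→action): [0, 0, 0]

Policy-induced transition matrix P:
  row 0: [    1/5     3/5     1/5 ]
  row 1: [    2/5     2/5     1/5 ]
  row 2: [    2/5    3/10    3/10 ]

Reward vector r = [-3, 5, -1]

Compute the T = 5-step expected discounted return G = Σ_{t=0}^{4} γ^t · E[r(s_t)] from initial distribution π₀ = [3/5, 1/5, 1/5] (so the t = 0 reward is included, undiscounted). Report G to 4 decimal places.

t=0: π = [0.6000, 0.2000, 0.2000], E[r] = -1.0000, γ^t·E[r] = -1.000000, running G = -1.000000
t=1: π = [0.2800, 0.5000, 0.2200], E[r] = 1.4400, γ^t·E[r] = 1.152000, running G = 0.152000
t=2: π = [0.3440, 0.4340, 0.2220], E[r] = 0.9160, γ^t·E[r] = 0.586240, running G = 0.738240
t=3: π = [0.3312, 0.4466, 0.2222], E[r] = 1.0172, γ^t·E[r] = 0.520806, running G = 1.259046
t=4: π = [0.3338, 0.4440, 0.2222], E[r] = 0.9966, γ^t·E[r] = 0.408207, running G = 1.667254

G = 1.6673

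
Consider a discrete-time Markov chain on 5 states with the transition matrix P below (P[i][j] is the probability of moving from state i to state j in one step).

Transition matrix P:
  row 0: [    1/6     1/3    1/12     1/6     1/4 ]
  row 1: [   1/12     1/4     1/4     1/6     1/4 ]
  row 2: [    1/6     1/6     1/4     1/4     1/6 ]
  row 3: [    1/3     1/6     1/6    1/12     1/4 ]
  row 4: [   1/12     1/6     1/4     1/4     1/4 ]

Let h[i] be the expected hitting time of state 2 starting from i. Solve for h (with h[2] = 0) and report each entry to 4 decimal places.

First-step conditioning: h[2] = 0; for i ≠ 2, h[i] = 1 + Σ_k P[i][k]·h[k].
  h[0] = 1 + 1/6·h[0] + 1/3·h[1] + 1/6·h[3] + 1/4·h[4]
  h[1] = 1 + 1/12·h[0] + 1/4·h[1] + 1/6·h[3] + 1/4·h[4]
  h[3] = 1 + 1/3·h[0] + 1/6·h[1] + 1/12·h[3] + 1/4·h[4]
  h[4] = 1 + 1/12·h[0] + 1/6·h[1] + 1/4·h[3] + 1/4·h[4]
Solving the 4×4 linear system over states ≠ 2 gives exactly h = [8112/1459, 6864/1459, 0, 7680/1459, 6932/1459] (h[2] = 0 is the target).

h = [5.5600, 4.7046, 0.0000, 5.2639, 4.7512]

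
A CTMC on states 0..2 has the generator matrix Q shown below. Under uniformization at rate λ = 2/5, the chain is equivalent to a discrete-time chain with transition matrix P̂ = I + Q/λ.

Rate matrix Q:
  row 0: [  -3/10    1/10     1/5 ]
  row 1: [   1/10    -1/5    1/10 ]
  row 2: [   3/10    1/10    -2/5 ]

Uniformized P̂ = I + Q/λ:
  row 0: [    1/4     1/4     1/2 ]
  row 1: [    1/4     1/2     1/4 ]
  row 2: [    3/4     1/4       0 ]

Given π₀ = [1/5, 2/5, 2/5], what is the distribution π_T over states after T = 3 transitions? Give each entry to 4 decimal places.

π = [0.4063, 0.3344, 0.2594]

t=0: π = [0.2000, 0.4000, 0.4000]
t=1: π = [0.4500, 0.3500, 0.2000]
t=2: π = [0.3500, 0.3375, 0.3125]
t=3: π = [0.4063, 0.3344, 0.2594]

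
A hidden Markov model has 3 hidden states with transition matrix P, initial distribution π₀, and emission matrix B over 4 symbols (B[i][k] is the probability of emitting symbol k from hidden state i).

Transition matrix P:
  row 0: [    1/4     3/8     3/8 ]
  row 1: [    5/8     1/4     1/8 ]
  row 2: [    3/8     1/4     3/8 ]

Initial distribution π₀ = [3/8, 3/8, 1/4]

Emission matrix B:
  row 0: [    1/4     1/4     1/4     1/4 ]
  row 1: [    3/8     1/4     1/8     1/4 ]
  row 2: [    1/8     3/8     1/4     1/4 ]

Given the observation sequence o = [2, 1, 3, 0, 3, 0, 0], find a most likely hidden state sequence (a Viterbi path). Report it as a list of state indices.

t=0: δ = [9.375e-02, 4.688e-02, 6.250e-02]  (obs o_0=2)
t=1: δ = [7.324e-03, 8.789e-03, 1.318e-02]  ψ = [1, 0, 0]  (obs o_1=1)
t=2: δ = [1.373e-03, 8.240e-04, 1.236e-03]  ψ = [1, 2, 2]  (obs o_2=3)
t=3: δ = [1.287e-04, 1.931e-04, 6.437e-05]  ψ = [1, 0, 0]  (obs o_3=0)
t=4: δ = [3.017e-05, 1.207e-05, 1.207e-05]  ψ = [1, 0, 0]  (obs o_4=3)
t=5: δ = [1.886e-06, 4.243e-06, 1.414e-06]  ψ = [0, 0, 0]  (obs o_5=0)
t=6: δ = [6.630e-07, 3.978e-07, 8.840e-08]  ψ = [1, 1, 0]  (obs o_6=0)
backtrack: best end state = 0; path = [0, 1, 0, 1, 0, 1, 0]

path = [0, 1, 0, 1, 0, 1, 0]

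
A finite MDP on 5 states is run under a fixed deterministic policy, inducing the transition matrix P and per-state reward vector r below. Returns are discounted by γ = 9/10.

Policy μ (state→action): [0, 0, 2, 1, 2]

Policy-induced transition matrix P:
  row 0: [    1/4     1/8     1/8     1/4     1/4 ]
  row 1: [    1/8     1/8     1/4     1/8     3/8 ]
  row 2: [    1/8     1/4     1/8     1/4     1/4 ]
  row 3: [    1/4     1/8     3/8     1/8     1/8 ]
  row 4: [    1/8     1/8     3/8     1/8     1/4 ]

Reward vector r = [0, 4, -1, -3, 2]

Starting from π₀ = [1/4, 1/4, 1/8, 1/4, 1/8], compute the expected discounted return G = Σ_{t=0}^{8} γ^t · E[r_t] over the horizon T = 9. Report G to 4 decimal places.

G = 2.0602

t=0: π = [0.2500, 0.2500, 0.1250, 0.2500, 0.1250], E[r] = 0.3750, γ^t·E[r] = 0.375000, running G = 0.375000
t=1: π = [0.1875, 0.1406, 0.2500, 0.1719, 0.2500], E[r] = 0.2969, γ^t·E[r] = 0.267188, running G = 0.642188
t=2: π = [0.1699, 0.1563, 0.2480, 0.1797, 0.2461], E[r] = 0.3301, γ^t·E[r] = 0.267363, running G = 0.909551
t=3: π = [0.1687, 0.1560, 0.2510, 0.1772, 0.2471], E[r] = 0.3354, γ^t·E[r] = 0.244542, running G = 1.154093
t=4: π = [0.1682, 0.1564, 0.2506, 0.1775, 0.2473], E[r] = 0.3372, γ^t·E[r] = 0.221250, running G = 1.375343
t=5: π = [0.1682, 0.1563, 0.2507, 0.1774, 0.2474], E[r] = 0.3372, γ^t·E[r] = 0.199120, running G = 1.574463
t=6: π = [0.1682, 0.1563, 0.2507, 0.1774, 0.2474], E[r] = 0.3373, γ^t·E[r] = 0.179248, running G = 1.753711
t=7: π = [0.1682, 0.1563, 0.2507, 0.1774, 0.2474], E[r] = 0.3373, γ^t·E[r] = 0.161321, running G = 1.915032
t=8: π = [0.1682, 0.1563, 0.2507, 0.1774, 0.2474], E[r] = 0.3373, γ^t·E[r] = 0.145190, running G = 2.060222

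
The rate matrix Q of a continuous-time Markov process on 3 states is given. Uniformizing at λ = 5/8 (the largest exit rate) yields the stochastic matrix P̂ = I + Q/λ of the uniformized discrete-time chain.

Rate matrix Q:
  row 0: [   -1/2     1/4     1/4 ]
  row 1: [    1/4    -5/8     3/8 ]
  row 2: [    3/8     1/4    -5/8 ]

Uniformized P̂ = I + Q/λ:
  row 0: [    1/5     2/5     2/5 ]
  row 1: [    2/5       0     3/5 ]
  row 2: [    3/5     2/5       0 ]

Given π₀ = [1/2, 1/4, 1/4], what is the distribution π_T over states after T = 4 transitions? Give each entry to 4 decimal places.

t=0: π = [0.5000, 0.2500, 0.2500]
t=1: π = [0.3500, 0.3000, 0.3500]
t=2: π = [0.4000, 0.2800, 0.3200]
t=3: π = [0.3840, 0.2880, 0.3280]
t=4: π = [0.3888, 0.2848, 0.3264]

π = [0.3888, 0.2848, 0.3264]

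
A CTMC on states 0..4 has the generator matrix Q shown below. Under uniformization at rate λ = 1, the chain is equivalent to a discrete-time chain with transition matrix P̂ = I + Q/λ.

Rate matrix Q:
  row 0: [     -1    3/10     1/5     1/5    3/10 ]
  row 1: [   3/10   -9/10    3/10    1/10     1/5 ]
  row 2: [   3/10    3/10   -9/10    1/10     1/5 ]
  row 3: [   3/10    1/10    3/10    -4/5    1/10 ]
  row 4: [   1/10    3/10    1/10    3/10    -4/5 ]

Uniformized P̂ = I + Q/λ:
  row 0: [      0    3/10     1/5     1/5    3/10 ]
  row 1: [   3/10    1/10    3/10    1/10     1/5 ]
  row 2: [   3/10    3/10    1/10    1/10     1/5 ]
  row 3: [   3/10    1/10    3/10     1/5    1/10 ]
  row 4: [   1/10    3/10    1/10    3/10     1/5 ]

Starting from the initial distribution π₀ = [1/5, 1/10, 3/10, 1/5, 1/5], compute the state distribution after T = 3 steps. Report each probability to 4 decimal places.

π = [0.1996, 0.2212, 0.1988, 0.1782, 0.2022]

t=0: π = [0.2000, 0.1000, 0.3000, 0.2000, 0.2000]
t=1: π = [0.2000, 0.2400, 0.1800, 0.1800, 0.2000]
t=2: π = [0.2000, 0.2160, 0.2040, 0.1780, 0.2020]
t=3: π = [0.1996, 0.2212, 0.1988, 0.1782, 0.2022]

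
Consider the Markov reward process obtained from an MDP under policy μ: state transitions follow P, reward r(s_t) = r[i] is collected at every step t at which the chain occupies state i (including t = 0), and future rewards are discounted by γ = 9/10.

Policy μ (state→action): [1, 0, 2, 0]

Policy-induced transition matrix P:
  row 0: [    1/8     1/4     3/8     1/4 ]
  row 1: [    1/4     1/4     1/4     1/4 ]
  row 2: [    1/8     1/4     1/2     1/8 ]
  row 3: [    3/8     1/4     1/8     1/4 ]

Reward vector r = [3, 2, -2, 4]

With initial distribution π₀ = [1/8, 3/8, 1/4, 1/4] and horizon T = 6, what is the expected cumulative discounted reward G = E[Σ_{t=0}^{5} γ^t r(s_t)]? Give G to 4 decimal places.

G = 6.6019

t=0: π = [0.1250, 0.3750, 0.2500, 0.2500], E[r] = 1.6250, γ^t·E[r] = 1.625000, running G = 1.625000
t=1: π = [0.2344, 0.2500, 0.2969, 0.2188], E[r] = 1.4844, γ^t·E[r] = 1.335938, running G = 2.960938
t=2: π = [0.2109, 0.2500, 0.3262, 0.2129], E[r] = 1.3320, γ^t·E[r] = 1.078945, running G = 4.039883
t=3: π = [0.2095, 0.2500, 0.3313, 0.2092], E[r] = 1.3027, γ^t·E[r] = 0.949693, running G = 4.989576
t=4: π = [0.2086, 0.2500, 0.3329, 0.2086], E[r] = 1.2943, γ^t·E[r] = 0.849198, running G = 5.838774
t=5: π = [0.2084, 0.2500, 0.3332, 0.2084], E[r] = 1.2923, γ^t·E[r] = 0.763116, running G = 6.601890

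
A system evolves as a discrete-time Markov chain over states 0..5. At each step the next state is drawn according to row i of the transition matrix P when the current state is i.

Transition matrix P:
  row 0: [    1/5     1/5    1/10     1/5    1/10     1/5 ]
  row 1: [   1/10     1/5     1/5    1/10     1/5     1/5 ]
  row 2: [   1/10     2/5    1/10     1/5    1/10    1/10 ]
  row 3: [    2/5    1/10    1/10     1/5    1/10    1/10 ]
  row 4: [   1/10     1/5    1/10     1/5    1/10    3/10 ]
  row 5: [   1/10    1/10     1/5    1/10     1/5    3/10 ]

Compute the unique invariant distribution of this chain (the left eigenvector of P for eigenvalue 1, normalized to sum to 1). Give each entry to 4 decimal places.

π = [0.1646, 0.1914, 0.1396, 0.1604, 0.1396, 0.2044]

Balance equations π_j = Σ_i π_i·P[i][j]:
  π_0 = 1/5·π_0 + 1/10·π_1 + 1/10·π_2 + 2/5·π_3 + 1/10·π_4 + 1/10·π_5
  π_1 = 1/5·π_0 + 1/5·π_1 + 2/5·π_2 + 1/10·π_3 + 1/5·π_4 + 1/10·π_5
  π_2 = 1/10·π_0 + 1/5·π_1 + 1/10·π_2 + 1/10·π_3 + 1/10·π_4 + 1/5·π_5
  π_3 = 1/5·π_0 + 1/10·π_1 + 1/5·π_2 + 1/5·π_3 + 1/5·π_4 + 1/10·π_5
  π_4 = 1/10·π_0 + 1/5·π_1 + 1/10·π_2 + 1/10·π_3 + 1/10·π_4 + 1/5·π_5
  normalize: π_0 + π_1 + π_2 + π_3 + π_4 + π_5 = 1
Solving the linear system gives exactly π = [79/480, 827/4320, 67/480, 77/480, 67/480, 883/4320].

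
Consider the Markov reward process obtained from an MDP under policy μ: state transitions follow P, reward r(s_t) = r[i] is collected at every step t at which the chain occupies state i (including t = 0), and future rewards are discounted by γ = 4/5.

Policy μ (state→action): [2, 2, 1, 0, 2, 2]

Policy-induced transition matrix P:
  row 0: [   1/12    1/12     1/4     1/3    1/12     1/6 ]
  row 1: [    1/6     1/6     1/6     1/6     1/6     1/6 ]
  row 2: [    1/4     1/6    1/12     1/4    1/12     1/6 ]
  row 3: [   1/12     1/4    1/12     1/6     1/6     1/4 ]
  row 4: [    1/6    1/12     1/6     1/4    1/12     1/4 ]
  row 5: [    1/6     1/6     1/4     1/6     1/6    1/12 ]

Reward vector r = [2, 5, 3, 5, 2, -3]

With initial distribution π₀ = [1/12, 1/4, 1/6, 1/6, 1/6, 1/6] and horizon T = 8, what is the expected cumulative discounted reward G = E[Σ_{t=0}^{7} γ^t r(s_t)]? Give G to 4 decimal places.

t=0: π = [0.0833, 0.2500, 0.1667, 0.1667, 0.1667, 0.1667], E[r] = 2.5833, γ^t·E[r] = 2.583333, running G = 2.583333
t=1: π = [0.1597, 0.1597, 0.1597, 0.2083, 0.1319, 0.1806], E[r] = 2.3611, γ^t·E[r] = 1.888889, running G = 4.472222
t=2: π = [0.1493, 0.1597, 0.1644, 0.2176, 0.1291, 0.1800], E[r] = 2.3964, γ^t·E[r] = 1.533704, running G = 6.005926
t=3: π = [0.1498, 0.1616, 0.1623, 0.2160, 0.1298, 0.1806], E[r] = 2.3923, γ^t·E[r] = 1.224864, running G = 7.230790
t=4: π = [0.1497, 0.1614, 0.1627, 0.2160, 0.1298, 0.1804], E[r] = 2.3925, γ^t·E[r] = 0.979974, running G = 8.210764
t=5: π = [0.1497, 0.1614, 0.1626, 0.2160, 0.1298, 0.1804], E[r] = 2.3925, γ^t·E[r] = 0.783965, running G = 8.994728
t=6: π = [0.1497, 0.1614, 0.1626, 0.2160, 0.1298, 0.1804], E[r] = 2.3925, γ^t·E[r] = 0.627177, running G = 9.621905
t=7: π = [0.1497, 0.1614, 0.1626, 0.2160, 0.1298, 0.1804], E[r] = 2.3925, γ^t·E[r] = 0.501741, running G = 10.123646

G = 10.1236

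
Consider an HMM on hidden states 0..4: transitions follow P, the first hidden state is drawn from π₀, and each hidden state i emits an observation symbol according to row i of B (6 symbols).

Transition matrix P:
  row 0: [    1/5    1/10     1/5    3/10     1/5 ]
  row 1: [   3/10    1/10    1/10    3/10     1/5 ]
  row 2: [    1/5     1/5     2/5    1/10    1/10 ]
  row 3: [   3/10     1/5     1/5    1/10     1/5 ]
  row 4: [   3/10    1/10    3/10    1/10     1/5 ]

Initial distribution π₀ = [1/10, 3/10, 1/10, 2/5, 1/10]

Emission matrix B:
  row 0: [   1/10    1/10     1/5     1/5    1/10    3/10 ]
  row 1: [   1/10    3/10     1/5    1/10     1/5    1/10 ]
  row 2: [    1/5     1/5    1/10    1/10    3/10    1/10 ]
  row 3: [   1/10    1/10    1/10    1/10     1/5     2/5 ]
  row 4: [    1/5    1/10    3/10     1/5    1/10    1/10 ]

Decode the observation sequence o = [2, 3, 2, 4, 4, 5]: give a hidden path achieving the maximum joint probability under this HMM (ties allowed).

path = [1, 0, 4, 2, 2, 0]

t=0: δ = [2.000e-02, 6.000e-02, 1.000e-02, 4.000e-02, 3.000e-02]  (obs o_0=2)
t=1: δ = [3.600e-03, 8.000e-04, 9.000e-04, 1.800e-03, 2.400e-03]  ψ = [1, 3, 4, 1, 1]  (obs o_1=3)
t=2: δ = [1.440e-04, 7.200e-05, 7.200e-05, 1.080e-04, 2.160e-04]  ψ = [0, 0, 0, 0, 0]  (obs o_2=2)
t=3: δ = [6.480e-06, 4.320e-06, 1.944e-05, 8.640e-06, 4.320e-06]  ψ = [4, 3, 4, 0, 4]  (obs o_3=4)
t=4: δ = [3.888e-07, 7.776e-07, 2.333e-06, 3.888e-07, 1.944e-07]  ψ = [2, 2, 2, 0, 2]  (obs o_4=4)
t=5: δ = [1.400e-07, 4.666e-08, 9.331e-08, 9.331e-08, 2.333e-08]  ψ = [2, 2, 2, 1, 2]  (obs o_5=5)
backtrack: best end state = 0; path = [1, 0, 4, 2, 2, 0]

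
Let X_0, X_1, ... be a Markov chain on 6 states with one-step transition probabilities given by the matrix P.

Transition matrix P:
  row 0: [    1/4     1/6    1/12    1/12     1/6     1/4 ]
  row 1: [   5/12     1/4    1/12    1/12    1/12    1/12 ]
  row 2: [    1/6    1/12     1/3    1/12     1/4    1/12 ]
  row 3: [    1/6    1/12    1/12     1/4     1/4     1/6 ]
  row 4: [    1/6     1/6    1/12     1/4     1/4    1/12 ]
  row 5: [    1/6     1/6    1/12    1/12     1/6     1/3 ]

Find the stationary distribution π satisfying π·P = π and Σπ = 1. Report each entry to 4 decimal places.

π = [0.2252, 0.1592, 0.1111, 0.1380, 0.1900, 0.1765]

Balance equations π_j = Σ_i π_i·P[i][j]:
  π_0 = 1/4·π_0 + 5/12·π_1 + 1/6·π_2 + 1/6·π_3 + 1/6·π_4 + 1/6·π_5
  π_1 = 1/6·π_0 + 1/4·π_1 + 1/12·π_2 + 1/12·π_3 + 1/6·π_4 + 1/6·π_5
  π_2 = 1/12·π_0 + 1/12·π_1 + 1/3·π_2 + 1/12·π_3 + 1/12·π_4 + 1/12·π_5
  π_3 = 1/12·π_0 + 1/12·π_1 + 1/12·π_2 + 1/4·π_3 + 1/4·π_4 + 1/12·π_5
  π_4 = 1/6·π_0 + 1/12·π_1 + 1/4·π_2 + 1/4·π_3 + 1/4·π_4 + 1/6·π_5
  normalize: π_0 + π_1 + π_2 + π_3 + π_4 + π_5 = 1
Solving the linear system gives exactly π = [8815/39138, 1699/10674, 1/9, 491/3558, 338/1779, 20723/117414].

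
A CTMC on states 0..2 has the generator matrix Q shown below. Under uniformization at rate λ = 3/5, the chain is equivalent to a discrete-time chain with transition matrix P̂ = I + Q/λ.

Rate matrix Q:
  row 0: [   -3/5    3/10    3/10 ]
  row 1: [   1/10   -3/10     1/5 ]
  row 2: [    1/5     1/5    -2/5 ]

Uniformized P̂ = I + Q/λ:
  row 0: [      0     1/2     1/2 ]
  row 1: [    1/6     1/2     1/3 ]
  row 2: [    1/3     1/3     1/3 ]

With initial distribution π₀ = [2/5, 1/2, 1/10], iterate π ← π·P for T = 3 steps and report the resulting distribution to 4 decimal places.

t=0: π = [0.4000, 0.5000, 0.1000]
t=1: π = [0.1167, 0.4833, 0.4000]
t=2: π = [0.2139, 0.4333, 0.3528]
t=3: π = [0.1898, 0.4412, 0.3690]

π = [0.1898, 0.4412, 0.3690]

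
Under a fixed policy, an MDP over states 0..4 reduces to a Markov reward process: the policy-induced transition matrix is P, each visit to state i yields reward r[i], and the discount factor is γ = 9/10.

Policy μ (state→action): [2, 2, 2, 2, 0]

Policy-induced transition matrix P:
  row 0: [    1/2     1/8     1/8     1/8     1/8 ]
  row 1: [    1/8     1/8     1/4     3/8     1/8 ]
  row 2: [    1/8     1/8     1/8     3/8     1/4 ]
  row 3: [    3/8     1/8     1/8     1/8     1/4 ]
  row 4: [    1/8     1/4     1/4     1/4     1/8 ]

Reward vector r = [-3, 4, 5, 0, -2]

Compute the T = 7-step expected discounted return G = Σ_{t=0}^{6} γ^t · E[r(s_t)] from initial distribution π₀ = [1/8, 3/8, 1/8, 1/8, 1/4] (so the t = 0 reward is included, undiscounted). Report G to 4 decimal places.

G = 2.5803

t=0: π = [0.1250, 0.3750, 0.1250, 0.1250, 0.2500], E[r] = 1.2500, γ^t·E[r] = 1.250000, running G = 1.250000
t=1: π = [0.2031, 0.1563, 0.2031, 0.2813, 0.1563], E[r] = 0.7188, γ^t·E[r] = 0.646875, running G = 1.896875
t=2: π = [0.2715, 0.1445, 0.1641, 0.2344, 0.1855], E[r] = 0.2129, γ^t·E[r] = 0.172441, running G = 2.069316
t=3: π = [0.2854, 0.1482, 0.1663, 0.2253, 0.1748], E[r] = 0.2183, γ^t·E[r] = 0.159113, running G = 2.228429
t=4: π = [0.2884, 0.1469, 0.1654, 0.2255, 0.1740], E[r] = 0.2013, γ^t·E[r] = 0.132069, running G = 2.360498
t=5: π = [0.2895, 0.1467, 0.1651, 0.2248, 0.1739], E[r] = 0.1963, γ^t·E[r] = 0.115891, running G = 2.476389
t=6: π = [0.2898, 0.1467, 0.1651, 0.2247, 0.1737], E[r] = 0.1955, γ^t·E[r] = 0.103917, running G = 2.580306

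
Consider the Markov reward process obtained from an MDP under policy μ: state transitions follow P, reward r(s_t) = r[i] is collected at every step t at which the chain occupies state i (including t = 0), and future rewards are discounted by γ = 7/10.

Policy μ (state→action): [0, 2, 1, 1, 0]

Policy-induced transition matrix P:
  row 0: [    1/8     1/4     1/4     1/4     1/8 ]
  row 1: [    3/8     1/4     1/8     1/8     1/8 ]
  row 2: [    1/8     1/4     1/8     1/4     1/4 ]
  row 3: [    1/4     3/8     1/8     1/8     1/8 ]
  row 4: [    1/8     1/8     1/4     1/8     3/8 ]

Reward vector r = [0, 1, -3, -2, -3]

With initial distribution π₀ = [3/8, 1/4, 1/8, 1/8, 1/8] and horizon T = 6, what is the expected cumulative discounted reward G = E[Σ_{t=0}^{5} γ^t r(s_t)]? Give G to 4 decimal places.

G = -3.0819

t=0: π = [0.3750, 0.2500, 0.1250, 0.1250, 0.1250], E[r] = -0.7500, γ^t·E[r] = -0.750000, running G = -0.750000
t=1: π = [0.2031, 0.2500, 0.1875, 0.1875, 0.1719], E[r] = -1.2031, γ^t·E[r] = -0.842188, running G = -1.592188
t=2: π = [0.2109, 0.2520, 0.1719, 0.1738, 0.1914], E[r] = -1.1855, γ^t·E[r] = -0.580918, running G = -2.173105
t=3: π = [0.2097, 0.2478, 0.1753, 0.1729, 0.1943], E[r] = -1.2068, γ^t·E[r] = -0.413928, running G = -2.587033
t=4: π = [0.2086, 0.2473, 0.1755, 0.1731, 0.1955], E[r] = -1.2119, γ^t·E[r] = -0.290988, running G = -2.878021
t=5: π = [0.2085, 0.2472, 0.1755, 0.1730, 0.1958], E[r] = -1.2128, γ^t·E[r] = -0.203830, running G = -3.081851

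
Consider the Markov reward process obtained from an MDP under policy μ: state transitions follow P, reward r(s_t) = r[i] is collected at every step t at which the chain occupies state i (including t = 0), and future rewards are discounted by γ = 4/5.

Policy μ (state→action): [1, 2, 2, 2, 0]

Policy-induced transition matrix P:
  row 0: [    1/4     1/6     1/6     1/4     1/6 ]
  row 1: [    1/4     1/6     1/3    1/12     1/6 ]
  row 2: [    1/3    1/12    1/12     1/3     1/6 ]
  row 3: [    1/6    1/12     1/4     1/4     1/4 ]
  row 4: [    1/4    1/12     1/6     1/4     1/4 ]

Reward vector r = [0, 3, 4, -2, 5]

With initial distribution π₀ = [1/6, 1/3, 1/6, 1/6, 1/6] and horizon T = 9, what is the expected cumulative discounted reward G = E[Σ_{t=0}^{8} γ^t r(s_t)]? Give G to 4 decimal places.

G = 7.7202

t=0: π = [0.1667, 0.3333, 0.1667, 0.1667, 0.1667], E[r] = 2.1667, γ^t·E[r] = 2.166667, running G = 2.166667
t=1: π = [0.2500, 0.1250, 0.2222, 0.2083, 0.1944], E[r] = 1.8194, γ^t·E[r] = 1.455556, running G = 3.622222
t=2: π = [0.2512, 0.1146, 0.1863, 0.2477, 0.2002], E[r] = 1.5949, γ^t·E[r] = 1.020741, running G = 4.642963
t=3: π = [0.2449, 0.1138, 0.1909, 0.2464, 0.2040], E[r] = 1.6320, γ^t·E[r] = 0.835605, running G = 5.478568
t=4: π = [0.2454, 0.1132, 0.1903, 0.2469, 0.2042], E[r] = 1.6279, γ^t·E[r] = 0.666775, running G = 6.145343
t=5: π = [0.2453, 0.1132, 0.1903, 0.2470, 0.2043], E[r] = 1.6280, γ^t·E[r] = 0.533472, running G = 6.678816
t=6: π = [0.2453, 0.1132, 0.1903, 0.2470, 0.2043], E[r] = 1.6281, γ^t·E[r] = 0.426785, running G = 7.105601
t=7: π = [0.2453, 0.1132, 0.1903, 0.2470, 0.2043], E[r] = 1.6280, γ^t·E[r] = 0.341426, running G = 7.447028
t=8: π = [0.2453, 0.1132, 0.1903, 0.2470, 0.2043], E[r] = 1.6280, γ^t·E[r] = 0.273141, running G = 7.720169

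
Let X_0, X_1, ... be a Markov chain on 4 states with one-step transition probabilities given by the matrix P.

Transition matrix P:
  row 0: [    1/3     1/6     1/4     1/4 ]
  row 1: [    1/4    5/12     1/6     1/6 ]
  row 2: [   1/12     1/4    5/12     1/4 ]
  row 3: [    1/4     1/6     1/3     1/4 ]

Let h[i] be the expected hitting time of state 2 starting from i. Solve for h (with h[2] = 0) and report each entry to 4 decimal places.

First-step conditioning: h[2] = 0; for i ≠ 2, h[i] = 1 + Σ_k P[i][k]·h[k].
  h[0] = 1 + 1/3·h[0] + 1/6·h[1] + 1/4·h[3]
  h[1] = 1 + 1/4·h[0] + 5/12·h[1] + 1/6·h[3]
  h[3] = 1 + 1/4·h[0] + 1/6·h[1] + 1/4·h[3]
Solving the 3×3 linear system over states ≠ 2 gives exactly h = [1296/325, 1452/325, 0, 1188/325] (h[2] = 0 is the target).

h = [3.9877, 4.4677, 0.0000, 3.6554]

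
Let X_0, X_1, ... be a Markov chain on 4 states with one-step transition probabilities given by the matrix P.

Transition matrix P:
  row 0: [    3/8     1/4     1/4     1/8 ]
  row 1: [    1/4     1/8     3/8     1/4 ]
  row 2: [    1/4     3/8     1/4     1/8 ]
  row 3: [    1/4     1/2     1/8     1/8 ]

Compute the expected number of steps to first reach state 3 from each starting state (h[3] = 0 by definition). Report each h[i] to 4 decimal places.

h = [6.3820, 5.6629, 6.2921, 0.0000]

First-step conditioning: h[3] = 0; for i ≠ 3, h[i] = 1 + Σ_k P[i][k]·h[k].
  h[0] = 1 + 3/8·h[0] + 1/4·h[1] + 1/4·h[2]
  h[1] = 1 + 1/4·h[0] + 1/8·h[1] + 3/8·h[2]
  h[2] = 1 + 1/4·h[0] + 3/8·h[1] + 1/4·h[2]
Solving the 3×3 linear system over states ≠ 3 gives exactly h = [568/89, 504/89, 560/89, 0] (h[3] = 0 is the target).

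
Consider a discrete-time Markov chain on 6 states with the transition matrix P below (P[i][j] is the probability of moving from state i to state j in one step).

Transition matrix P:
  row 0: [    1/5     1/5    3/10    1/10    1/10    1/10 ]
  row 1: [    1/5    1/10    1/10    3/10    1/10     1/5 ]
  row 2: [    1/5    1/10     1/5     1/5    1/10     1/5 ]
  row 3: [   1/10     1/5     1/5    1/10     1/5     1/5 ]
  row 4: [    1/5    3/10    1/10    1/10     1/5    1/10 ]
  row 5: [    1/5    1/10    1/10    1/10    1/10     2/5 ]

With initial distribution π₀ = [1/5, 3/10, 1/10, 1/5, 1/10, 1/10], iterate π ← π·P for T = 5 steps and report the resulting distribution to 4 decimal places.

π = [0.1851, 0.1589, 0.1688, 0.1487, 0.1276, 0.2109]

t=0: π = [0.2000, 0.3000, 0.1000, 0.2000, 0.1000, 0.1000]
t=1: π = [0.1800, 0.1600, 0.1700, 0.1700, 0.1300, 0.1900]
t=2: π = [0.1830, 0.1610, 0.1700, 0.1490, 0.1300, 0.2070]
t=3: π = [0.1851, 0.1592, 0.1685, 0.1492, 0.1279, 0.2101]
t=4: π = [0.1851, 0.1590, 0.1688, 0.1487, 0.1277, 0.2107]
t=5: π = [0.1851, 0.1589, 0.1688, 0.1487, 0.1276, 0.2109]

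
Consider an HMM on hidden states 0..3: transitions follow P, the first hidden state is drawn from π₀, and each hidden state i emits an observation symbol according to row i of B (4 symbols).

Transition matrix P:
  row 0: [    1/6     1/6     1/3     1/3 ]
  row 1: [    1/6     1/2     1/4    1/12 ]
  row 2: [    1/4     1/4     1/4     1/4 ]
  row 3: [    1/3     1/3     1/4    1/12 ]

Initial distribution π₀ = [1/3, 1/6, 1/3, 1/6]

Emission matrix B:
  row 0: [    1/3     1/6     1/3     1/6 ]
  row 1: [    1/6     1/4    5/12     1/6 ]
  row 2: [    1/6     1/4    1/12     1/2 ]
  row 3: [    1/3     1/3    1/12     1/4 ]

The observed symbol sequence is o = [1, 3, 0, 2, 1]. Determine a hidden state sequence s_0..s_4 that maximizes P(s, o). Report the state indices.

path = [2, 2, 3, 1, 1]

t=0: δ = [5.556e-02, 4.167e-02, 8.333e-02, 5.556e-02]  (obs o_0=1)
t=1: δ = [3.472e-03, 3.472e-03, 1.042e-02, 5.208e-03]  ψ = [2, 1, 2, 2]  (obs o_1=3)
t=2: δ = [8.681e-04, 4.340e-04, 4.340e-04, 8.681e-04]  ψ = [2, 2, 2, 2]  (obs o_2=0)
t=3: δ = [9.645e-05, 1.206e-04, 2.411e-05, 2.411e-05]  ψ = [3, 3, 0, 0]  (obs o_3=2)
t=4: δ = [3.349e-06, 1.507e-05, 8.038e-06, 1.072e-05]  ψ = [1, 1, 0, 0]  (obs o_4=1)
backtrack: best end state = 1; path = [2, 2, 3, 1, 1]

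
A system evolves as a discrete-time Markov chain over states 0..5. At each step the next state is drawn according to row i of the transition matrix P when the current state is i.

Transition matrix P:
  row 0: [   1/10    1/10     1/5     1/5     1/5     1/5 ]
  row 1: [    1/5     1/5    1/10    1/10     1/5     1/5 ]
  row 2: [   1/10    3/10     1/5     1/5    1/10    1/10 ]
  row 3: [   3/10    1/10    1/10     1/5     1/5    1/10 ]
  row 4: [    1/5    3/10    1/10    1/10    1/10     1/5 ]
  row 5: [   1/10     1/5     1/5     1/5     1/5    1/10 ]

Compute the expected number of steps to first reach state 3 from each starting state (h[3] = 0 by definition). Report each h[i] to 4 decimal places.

First-step conditioning: h[3] = 0; for i ≠ 3, h[i] = 1 + Σ_k P[i][k]·h[k].
  h[0] = 1 + 1/10·h[0] + 1/10·h[1] + 1/5·h[2] + 1/5·h[4] + 1/5·h[5]
  h[1] = 1 + 1/5·h[0] + 1/5·h[1] + 1/10·h[2] + 1/5·h[4] + 1/5·h[5]
  h[2] = 1 + 1/10·h[0] + 3/10·h[1] + 1/5·h[2] + 1/10·h[4] + 1/10·h[5]
  h[4] = 1 + 1/5·h[0] + 3/10·h[1] + 1/10·h[2] + 1/10·h[4] + 1/5·h[5]
  h[5] = 1 + 1/10·h[0] + 1/5·h[1] + 1/5·h[2] + 1/5·h[4] + 1/10·h[5]
Solving the 5×5 linear system over states ≠ 3 gives exactly h = [1000/163, 1110/163, 1010/163, 0, 1110/163, 1010/163] (h[3] = 0 is the target).

h = [6.1350, 6.8098, 6.1963, 0.0000, 6.8098, 6.1963]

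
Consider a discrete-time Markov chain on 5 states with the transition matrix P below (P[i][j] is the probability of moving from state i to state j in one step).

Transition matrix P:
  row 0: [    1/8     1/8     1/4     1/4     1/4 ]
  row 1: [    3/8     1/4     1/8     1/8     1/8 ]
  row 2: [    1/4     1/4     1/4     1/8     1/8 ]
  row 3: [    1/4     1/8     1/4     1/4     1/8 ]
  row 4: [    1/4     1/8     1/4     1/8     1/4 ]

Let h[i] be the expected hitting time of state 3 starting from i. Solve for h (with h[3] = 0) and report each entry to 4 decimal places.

First-step conditioning: h[3] = 0; for i ≠ 3, h[i] = 1 + Σ_k P[i][k]·h[k].
  h[0] = 1 + 1/8·h[0] + 1/8·h[1] + 1/4·h[2] + 1/4·h[4]
  h[1] = 1 + 3/8·h[0] + 1/4·h[1] + 1/8·h[2] + 1/8·h[4]
  h[2] = 1 + 1/4·h[0] + 1/4·h[1] + 1/4·h[2] + 1/8·h[4]
  h[4] = 1 + 1/4·h[0] + 1/8·h[1] + 1/4·h[2] + 1/4·h[4]
Solving the 4×4 linear system over states ≠ 3 gives exactly h = [3648/637, 4040/637, 4096/637, 0, 4104/637] (h[3] = 0 is the target).

h = [5.7268, 6.3422, 6.4301, 0.0000, 6.4427]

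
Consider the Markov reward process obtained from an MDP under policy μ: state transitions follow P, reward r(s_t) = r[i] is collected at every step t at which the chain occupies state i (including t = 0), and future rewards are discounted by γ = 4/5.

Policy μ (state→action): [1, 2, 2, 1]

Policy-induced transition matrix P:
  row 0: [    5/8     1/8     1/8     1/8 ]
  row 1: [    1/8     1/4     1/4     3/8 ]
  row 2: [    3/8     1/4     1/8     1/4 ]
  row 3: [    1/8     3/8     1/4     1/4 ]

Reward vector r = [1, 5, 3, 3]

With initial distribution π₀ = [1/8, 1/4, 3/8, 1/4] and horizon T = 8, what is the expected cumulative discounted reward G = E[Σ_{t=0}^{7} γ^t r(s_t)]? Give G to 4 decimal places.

t=0: π = [0.1250, 0.2500, 0.3750, 0.2500], E[r] = 3.2500, γ^t·E[r] = 3.250000, running G = 3.250000
t=1: π = [0.2813, 0.2656, 0.1875, 0.2656], E[r] = 2.9688, γ^t·E[r] = 2.375000, running G = 5.625000
t=2: π = [0.3125, 0.2480, 0.1914, 0.2480], E[r] = 2.8711, γ^t·E[r] = 1.837500, running G = 7.462500
t=3: π = [0.3291, 0.2419, 0.1870, 0.2419], E[r] = 2.8257, γ^t·E[r] = 1.446750, running G = 8.909250
t=4: π = [0.3363, 0.2391, 0.1855, 0.2391], E[r] = 2.8056, γ^t·E[r] = 1.149175, running G = 10.058425
t=5: π = [0.3395, 0.2379, 0.1848, 0.2379], E[r] = 2.7967, γ^t·E[r] = 0.916408, running G = 10.974833
t=6: π = [0.3410, 0.2373, 0.1845, 0.2373], E[r] = 2.7927, γ^t·E[r] = 0.732082, running G = 11.706914
t=7: π = [0.3416, 0.2370, 0.1843, 0.2370], E[r] = 2.7909, γ^t·E[r] = 0.585293, running G = 12.292208

G = 12.2922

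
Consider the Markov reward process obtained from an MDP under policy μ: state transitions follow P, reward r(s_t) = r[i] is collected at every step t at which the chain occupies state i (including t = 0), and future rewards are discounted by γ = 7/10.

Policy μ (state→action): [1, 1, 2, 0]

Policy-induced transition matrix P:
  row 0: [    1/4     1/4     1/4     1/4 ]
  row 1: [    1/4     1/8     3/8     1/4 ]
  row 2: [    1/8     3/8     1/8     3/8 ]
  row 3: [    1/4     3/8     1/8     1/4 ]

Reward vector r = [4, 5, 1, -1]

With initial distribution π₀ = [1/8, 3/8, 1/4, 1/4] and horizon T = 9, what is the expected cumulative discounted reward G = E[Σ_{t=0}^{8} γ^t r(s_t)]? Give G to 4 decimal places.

t=0: π = [0.1250, 0.3750, 0.2500, 0.2500], E[r] = 2.3750, γ^t·E[r] = 2.375000, running G = 2.375000
t=1: π = [0.2188, 0.2656, 0.2344, 0.2813], E[r] = 2.1563, γ^t·E[r] = 1.509375, running G = 3.884375
t=2: π = [0.2207, 0.2813, 0.2188, 0.2793], E[r] = 2.2285, γ^t·E[r] = 1.091973, running G = 4.976348
t=3: π = [0.2227, 0.2771, 0.2229, 0.2773], E[r] = 2.2217, γ^t·E[r] = 0.762036, running G = 5.738384
t=4: π = [0.2221, 0.2779, 0.2221, 0.2779], E[r] = 2.2223, γ^t·E[r] = 0.533565, running G = 6.271948
t=5: π = [0.2222, 0.2778, 0.2222, 0.2778], E[r] = 2.2222, γ^t·E[r] = 0.373489, running G = 6.645437
t=6: π = [0.2222, 0.2778, 0.2222, 0.2778], E[r] = 2.2222, γ^t·E[r] = 0.261442, running G = 6.906879
t=7: π = [0.2222, 0.2778, 0.2222, 0.2778], E[r] = 2.2222, γ^t·E[r] = 0.183010, running G = 7.089889
t=8: π = [0.2222, 0.2778, 0.2222, 0.2778], E[r] = 2.2222, γ^t·E[r] = 0.128107, running G = 7.217995

G = 7.2180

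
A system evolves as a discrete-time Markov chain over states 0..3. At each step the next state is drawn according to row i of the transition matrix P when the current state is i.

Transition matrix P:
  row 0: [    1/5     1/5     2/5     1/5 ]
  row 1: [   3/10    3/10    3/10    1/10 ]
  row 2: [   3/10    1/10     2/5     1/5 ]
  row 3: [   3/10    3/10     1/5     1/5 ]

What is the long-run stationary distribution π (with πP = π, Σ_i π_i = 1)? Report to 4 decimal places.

π = [0.2727, 0.2040, 0.3437, 0.1796]

Balance equations π_j = Σ_i π_i·P[i][j]:
  π_0 = 1/5·π_0 + 3/10·π_1 + 3/10·π_2 + 3/10·π_3
  π_1 = 1/5·π_0 + 3/10·π_1 + 1/10·π_2 + 3/10·π_3
  π_2 = 2/5·π_0 + 3/10·π_1 + 2/5·π_2 + 1/5·π_3
  normalize: π_0 + π_1 + π_2 + π_3 = 1
Solving the linear system gives exactly π = [3/11, 92/451, 155/451, 81/451].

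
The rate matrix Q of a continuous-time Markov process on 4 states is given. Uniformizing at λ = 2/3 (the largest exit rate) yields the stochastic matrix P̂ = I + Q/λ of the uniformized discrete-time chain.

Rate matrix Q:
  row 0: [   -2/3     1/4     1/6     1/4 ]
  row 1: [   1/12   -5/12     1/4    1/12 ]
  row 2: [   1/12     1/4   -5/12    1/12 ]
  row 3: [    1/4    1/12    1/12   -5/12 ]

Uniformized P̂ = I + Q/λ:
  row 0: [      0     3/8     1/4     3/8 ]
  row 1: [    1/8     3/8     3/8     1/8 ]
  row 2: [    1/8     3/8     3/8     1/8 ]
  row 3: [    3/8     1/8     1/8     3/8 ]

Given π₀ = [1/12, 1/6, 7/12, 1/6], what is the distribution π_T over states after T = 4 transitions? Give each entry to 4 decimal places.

π = [0.1591, 0.3210, 0.3012, 0.2186]

t=0: π = [0.0833, 0.1667, 0.5833, 0.1667]
t=1: π = [0.1563, 0.3333, 0.3229, 0.1875]
t=2: π = [0.1523, 0.3281, 0.3086, 0.2109]
t=3: π = [0.1587, 0.3223, 0.3032, 0.2158]
t=4: π = [0.1591, 0.3210, 0.3012, 0.2186]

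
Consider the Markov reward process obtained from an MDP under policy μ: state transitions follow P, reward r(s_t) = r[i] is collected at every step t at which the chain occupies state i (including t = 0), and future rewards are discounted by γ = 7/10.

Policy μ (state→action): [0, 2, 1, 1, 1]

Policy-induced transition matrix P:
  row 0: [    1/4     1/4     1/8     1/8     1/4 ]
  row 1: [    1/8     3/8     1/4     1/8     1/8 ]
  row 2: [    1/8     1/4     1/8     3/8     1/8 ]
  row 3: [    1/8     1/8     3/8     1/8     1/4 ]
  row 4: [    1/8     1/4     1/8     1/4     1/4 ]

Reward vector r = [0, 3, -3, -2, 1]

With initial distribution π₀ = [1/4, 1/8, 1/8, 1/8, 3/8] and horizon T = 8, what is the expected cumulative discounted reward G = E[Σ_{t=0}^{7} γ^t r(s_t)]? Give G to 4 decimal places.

t=0: π = [0.2500, 0.1250, 0.1250, 0.1250, 0.3750], E[r] = 0.1250, γ^t·E[r] = 0.125000, running G = 0.125000
t=1: π = [0.1563, 0.2500, 0.1719, 0.2031, 0.2188], E[r] = 0.0469, γ^t·E[r] = 0.032813, running G = 0.157813
t=2: π = [0.1445, 0.2559, 0.2070, 0.1953, 0.1973], E[r] = -0.0469, γ^t·E[r] = -0.022969, running G = 0.134844
t=3: π = [0.1431, 0.2576, 0.2058, 0.2014, 0.1921], E[r] = -0.0554, γ^t·E[r] = -0.019009, running G = 0.115835
t=4: π = [0.1429, 0.2570, 0.2076, 0.2005, 0.1921], E[r] = -0.0605, γ^t·E[r] = -0.014515, running G = 0.101319
t=5: π = [0.1429, 0.2571, 0.2072, 0.2009, 0.1919], E[r] = -0.0604, γ^t·E[r] = -0.010150, running G = 0.091169
t=6: π = [0.1429, 0.2570, 0.2074, 0.2008, 0.1920], E[r] = -0.0607, γ^t·E[r] = -0.007136, running G = 0.084033
t=7: π = [0.1429, 0.2570, 0.2073, 0.2008, 0.1920], E[r] = -0.0606, γ^t·E[r] = -0.004992, running G = 0.079041

G = 0.0790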